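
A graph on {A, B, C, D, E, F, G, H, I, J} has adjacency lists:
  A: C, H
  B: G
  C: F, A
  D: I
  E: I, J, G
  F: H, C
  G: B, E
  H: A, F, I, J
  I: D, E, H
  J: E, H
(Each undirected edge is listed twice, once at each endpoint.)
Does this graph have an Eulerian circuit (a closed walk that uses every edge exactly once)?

Degrees: A:2, B:1, C:2, D:1, E:3, F:2, G:2, H:4, I:3, J:2
B, D, E, I have odd degree; an Eulerian circuit needs every degree to be even, so none exists.

No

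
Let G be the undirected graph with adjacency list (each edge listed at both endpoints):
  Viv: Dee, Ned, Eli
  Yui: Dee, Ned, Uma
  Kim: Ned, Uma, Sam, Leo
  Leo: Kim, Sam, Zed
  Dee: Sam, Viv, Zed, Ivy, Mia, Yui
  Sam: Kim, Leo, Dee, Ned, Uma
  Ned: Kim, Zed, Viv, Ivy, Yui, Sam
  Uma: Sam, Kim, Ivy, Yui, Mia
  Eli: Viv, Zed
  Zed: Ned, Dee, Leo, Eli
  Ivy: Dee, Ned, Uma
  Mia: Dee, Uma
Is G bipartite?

No

The cycle Kim-Sam-Uma-Kim has length 3, which is odd, so the graph is not bipartite.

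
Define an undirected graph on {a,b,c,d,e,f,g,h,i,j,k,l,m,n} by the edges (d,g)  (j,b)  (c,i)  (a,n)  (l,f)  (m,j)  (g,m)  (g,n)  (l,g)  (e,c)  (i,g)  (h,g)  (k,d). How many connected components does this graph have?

Component: {a, b, c, d, e, f, g, h, i, j, k, l, m, n}

1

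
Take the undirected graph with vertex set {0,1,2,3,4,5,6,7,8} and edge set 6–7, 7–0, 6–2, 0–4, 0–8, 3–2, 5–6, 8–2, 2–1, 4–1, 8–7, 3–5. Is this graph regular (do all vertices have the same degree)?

No

Degrees: 0:3, 1:2, 2:4, 3:2, 4:2, 5:2, 6:3, 7:3, 8:3
Degrees are not all equal (e.g. deg(1)=2 but deg(2)=4); not regular.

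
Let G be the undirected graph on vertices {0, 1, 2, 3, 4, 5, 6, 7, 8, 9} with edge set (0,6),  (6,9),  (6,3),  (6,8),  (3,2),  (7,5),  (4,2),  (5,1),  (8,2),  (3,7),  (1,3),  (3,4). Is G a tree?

No

The graph has 10 vertices and 12 edges.
A tree on 10 vertices has exactly 9 edges; this graph has 12, so it contains a cycle and is not a tree.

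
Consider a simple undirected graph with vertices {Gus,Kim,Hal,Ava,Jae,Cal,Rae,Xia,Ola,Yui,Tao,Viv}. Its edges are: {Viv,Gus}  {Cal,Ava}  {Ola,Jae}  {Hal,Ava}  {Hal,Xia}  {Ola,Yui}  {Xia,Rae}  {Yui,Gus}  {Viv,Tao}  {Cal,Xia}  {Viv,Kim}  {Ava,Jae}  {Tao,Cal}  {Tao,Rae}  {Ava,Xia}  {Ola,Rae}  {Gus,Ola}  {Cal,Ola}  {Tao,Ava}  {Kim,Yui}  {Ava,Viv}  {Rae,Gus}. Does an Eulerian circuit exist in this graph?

No

Degrees: Gus:4, Kim:2, Hal:2, Ava:6, Jae:2, Cal:4, Rae:4, Xia:4, Ola:5, Yui:3, Tao:4, Viv:4
Vertices with odd degree: Ola, Yui. An Eulerian circuit requires all degrees even.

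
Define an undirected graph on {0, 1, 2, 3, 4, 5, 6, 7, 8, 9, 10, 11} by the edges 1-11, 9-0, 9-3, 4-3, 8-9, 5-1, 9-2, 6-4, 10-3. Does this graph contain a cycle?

|V| = 12, |E| = 9, number of components = 3.
A forest on 12 vertices with 3 components has exactly 9 edges, which matches — so no cycle.

No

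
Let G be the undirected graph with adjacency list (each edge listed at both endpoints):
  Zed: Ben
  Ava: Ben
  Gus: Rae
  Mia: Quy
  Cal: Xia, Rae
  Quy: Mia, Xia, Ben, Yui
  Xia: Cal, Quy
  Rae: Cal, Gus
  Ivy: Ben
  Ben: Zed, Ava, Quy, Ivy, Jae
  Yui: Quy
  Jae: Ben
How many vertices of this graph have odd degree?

Degrees: Zed:1, Ava:1, Gus:1, Mia:1, Cal:2, Quy:4, Xia:2, Rae:2, Ivy:1, Ben:5, Yui:1, Jae:1
Odd-degree vertices: Zed, Ava, Gus, Mia, Ivy, Ben, Yui, Jae.

8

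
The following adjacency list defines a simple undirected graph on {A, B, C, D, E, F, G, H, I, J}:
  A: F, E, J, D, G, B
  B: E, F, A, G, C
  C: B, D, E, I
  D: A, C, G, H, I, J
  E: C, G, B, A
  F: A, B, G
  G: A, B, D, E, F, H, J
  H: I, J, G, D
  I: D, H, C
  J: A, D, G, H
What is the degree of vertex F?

3

Neighbors of F: A, B, G.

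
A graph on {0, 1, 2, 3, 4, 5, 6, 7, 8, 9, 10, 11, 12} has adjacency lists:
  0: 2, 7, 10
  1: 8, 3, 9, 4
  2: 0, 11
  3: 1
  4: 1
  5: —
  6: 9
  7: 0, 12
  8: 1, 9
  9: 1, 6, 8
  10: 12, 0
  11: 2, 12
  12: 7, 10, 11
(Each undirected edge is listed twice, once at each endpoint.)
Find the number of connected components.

3

Component: {5}
Component: {0, 2, 7, 10, 11, 12}
Component: {1, 3, 4, 6, 8, 9}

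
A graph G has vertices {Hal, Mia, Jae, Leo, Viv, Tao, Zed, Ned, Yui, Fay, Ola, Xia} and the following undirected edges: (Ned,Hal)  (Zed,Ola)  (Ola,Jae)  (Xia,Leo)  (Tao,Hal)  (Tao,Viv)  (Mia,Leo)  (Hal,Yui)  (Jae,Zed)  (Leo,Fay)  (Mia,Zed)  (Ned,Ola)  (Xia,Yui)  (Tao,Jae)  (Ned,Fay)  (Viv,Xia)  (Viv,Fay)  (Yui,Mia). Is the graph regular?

Degrees: Hal:3, Mia:3, Jae:3, Leo:3, Viv:3, Tao:3, Zed:3, Ned:3, Yui:3, Fay:3, Ola:3, Xia:3
All degrees equal 3; the graph is regular.

Yes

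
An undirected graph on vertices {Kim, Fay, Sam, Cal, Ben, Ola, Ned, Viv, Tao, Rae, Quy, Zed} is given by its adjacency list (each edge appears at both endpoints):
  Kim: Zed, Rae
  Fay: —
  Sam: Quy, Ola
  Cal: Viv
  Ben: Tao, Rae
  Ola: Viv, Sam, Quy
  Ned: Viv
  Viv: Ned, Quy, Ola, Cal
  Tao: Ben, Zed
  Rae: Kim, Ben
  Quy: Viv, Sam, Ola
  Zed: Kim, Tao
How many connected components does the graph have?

3

Component: {Fay}
Component: {Kim, Ben, Tao, Rae, Zed}
Component: {Sam, Cal, Ola, Ned, Viv, Quy}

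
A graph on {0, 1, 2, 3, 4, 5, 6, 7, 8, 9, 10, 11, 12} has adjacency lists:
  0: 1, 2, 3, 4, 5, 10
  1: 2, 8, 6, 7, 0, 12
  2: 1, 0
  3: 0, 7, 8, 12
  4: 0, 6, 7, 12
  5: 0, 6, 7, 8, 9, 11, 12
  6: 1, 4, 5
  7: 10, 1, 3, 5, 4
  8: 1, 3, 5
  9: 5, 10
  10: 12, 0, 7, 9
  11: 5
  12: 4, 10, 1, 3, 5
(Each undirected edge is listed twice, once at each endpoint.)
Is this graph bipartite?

1-2-0-1 is an odd cycle (length 3), and a bipartite graph can contain only even cycles.

No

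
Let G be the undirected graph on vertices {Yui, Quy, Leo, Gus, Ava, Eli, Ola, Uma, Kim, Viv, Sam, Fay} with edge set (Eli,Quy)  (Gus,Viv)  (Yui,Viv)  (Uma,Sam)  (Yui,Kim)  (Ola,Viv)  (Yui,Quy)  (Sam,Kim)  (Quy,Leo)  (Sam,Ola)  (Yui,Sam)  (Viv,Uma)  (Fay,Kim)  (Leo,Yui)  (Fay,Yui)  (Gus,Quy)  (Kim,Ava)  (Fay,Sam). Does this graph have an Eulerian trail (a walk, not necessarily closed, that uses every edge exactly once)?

No

Degrees: Yui:6, Quy:4, Leo:2, Gus:2, Ava:1, Eli:1, Ola:2, Uma:2, Kim:4, Viv:4, Sam:5, Fay:3
Odd-degree vertices: Ava, Eli, Sam, Fay (4 total).
An Eulerian trail requires 0 or 2 odd-degree vertices; here there are 4.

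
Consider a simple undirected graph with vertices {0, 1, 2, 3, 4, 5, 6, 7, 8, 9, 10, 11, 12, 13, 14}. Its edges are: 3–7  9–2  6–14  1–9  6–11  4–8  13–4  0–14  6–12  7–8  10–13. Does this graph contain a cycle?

|V| = 15, |E| = 11, number of components = 4.
Since 11 = 15 - 4, the graph is a forest and contains no cycle.

No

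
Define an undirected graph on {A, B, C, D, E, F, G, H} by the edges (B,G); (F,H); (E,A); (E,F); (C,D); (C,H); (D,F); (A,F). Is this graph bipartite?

A-E-F-A is an odd cycle (length 3), and a bipartite graph can contain only even cycles.

No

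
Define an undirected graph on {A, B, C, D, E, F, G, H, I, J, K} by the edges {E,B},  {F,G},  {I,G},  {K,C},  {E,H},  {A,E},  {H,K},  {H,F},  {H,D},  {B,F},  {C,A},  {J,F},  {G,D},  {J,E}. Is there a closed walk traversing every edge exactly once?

Degrees: A:2, B:2, C:2, D:2, E:4, F:4, G:3, H:4, I:1, J:2, K:2
Vertices with odd degree: G, I. An Eulerian circuit requires all degrees even.

No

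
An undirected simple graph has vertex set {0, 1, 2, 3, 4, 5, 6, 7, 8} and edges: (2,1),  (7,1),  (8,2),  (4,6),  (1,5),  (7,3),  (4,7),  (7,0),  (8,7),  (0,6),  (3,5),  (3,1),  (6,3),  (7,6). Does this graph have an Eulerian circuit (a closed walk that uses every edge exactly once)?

Degrees: 0:2, 1:4, 2:2, 3:4, 4:2, 5:2, 6:4, 7:6, 8:2
Every vertex has even degree and the edges form a single connected piece, so an Eulerian circuit exists.

Yes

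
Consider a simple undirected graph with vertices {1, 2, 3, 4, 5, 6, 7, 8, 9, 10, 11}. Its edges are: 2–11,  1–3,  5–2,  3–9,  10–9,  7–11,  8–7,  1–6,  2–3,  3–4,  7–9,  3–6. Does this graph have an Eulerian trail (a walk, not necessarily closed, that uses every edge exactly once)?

Degrees: 1:2, 2:3, 3:5, 4:1, 5:1, 6:2, 7:3, 8:1, 9:3, 10:1, 11:2
Odd-degree vertices: 2, 3, 4, 5, 7, 8, 9, 10 (8 total).
An Eulerian trail requires 0 or 2 odd-degree vertices; here there are 8.

No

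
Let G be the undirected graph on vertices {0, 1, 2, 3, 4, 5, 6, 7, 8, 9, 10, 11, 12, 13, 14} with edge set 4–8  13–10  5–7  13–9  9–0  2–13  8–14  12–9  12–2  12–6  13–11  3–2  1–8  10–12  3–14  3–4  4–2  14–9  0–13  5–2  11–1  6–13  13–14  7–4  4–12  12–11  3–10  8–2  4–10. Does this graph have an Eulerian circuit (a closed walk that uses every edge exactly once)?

No

Degrees: 0:2, 1:2, 2:6, 3:4, 4:6, 5:2, 6:2, 7:2, 8:4, 9:4, 10:4, 11:3, 12:6, 13:7, 14:4
Vertices with odd degree: 11, 13. An Eulerian circuit requires all degrees even.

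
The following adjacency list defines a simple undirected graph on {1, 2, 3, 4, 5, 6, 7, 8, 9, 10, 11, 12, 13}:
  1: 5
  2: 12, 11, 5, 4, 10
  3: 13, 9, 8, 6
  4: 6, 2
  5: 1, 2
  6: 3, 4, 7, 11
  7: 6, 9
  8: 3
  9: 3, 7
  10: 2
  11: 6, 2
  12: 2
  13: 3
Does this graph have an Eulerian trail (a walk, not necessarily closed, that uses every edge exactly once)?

Degrees: 1:1, 2:5, 3:4, 4:2, 5:2, 6:4, 7:2, 8:1, 9:2, 10:1, 11:2, 12:1, 13:1
Odd-degree vertices: 1, 2, 8, 10, 12, 13 (6 total).
With 6 odd-degree vertices (more than two), no single trail can use every edge.

No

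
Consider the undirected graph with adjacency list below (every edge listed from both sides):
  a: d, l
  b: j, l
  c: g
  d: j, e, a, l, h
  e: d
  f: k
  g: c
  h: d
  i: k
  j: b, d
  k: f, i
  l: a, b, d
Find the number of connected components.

Component: {c, g}
Component: {f, i, k}
Component: {a, b, d, e, h, j, l}

3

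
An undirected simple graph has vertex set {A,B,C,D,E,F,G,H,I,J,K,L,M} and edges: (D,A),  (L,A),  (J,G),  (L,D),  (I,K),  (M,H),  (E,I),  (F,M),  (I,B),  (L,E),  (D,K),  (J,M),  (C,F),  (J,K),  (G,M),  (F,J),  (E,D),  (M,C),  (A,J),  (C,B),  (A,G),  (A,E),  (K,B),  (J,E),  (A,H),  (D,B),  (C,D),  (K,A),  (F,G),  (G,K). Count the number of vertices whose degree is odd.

Degrees: A:7, B:4, C:4, D:6, E:5, F:4, G:5, H:2, I:3, J:6, K:6, L:3, M:5
Odd-degree vertices: A, E, G, I, L, M.

6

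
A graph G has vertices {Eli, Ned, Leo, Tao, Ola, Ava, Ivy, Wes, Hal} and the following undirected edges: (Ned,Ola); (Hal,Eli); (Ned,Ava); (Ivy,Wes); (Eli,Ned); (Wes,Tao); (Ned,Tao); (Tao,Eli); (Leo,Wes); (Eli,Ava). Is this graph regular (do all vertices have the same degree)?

Degrees: Eli:4, Ned:4, Leo:1, Tao:3, Ola:1, Ava:2, Ivy:1, Wes:3, Hal:1
Degrees are not all equal (e.g. deg(Leo)=1 but deg(Eli)=4); not regular.

No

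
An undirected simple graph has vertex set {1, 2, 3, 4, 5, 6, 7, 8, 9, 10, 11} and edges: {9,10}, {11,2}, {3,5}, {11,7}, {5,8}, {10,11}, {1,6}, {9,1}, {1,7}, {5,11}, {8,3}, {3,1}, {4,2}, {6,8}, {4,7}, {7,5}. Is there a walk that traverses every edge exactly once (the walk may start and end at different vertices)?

Yes

Degrees: 1:4, 2:2, 3:3, 4:2, 5:4, 6:2, 7:4, 8:3, 9:2, 10:2, 11:4
Odd-degree vertices: 3, 8 (2 total).
The non-isolated vertices are connected and exactly 2 have odd degree, so an Eulerian trail exists (from 3 to 8).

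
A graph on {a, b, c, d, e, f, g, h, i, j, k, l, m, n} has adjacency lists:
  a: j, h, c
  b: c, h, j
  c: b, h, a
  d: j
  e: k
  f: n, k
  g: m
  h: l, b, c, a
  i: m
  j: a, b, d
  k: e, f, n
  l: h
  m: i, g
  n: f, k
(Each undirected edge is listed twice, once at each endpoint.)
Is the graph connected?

No

Component: {g, i, m}
Component: {e, f, k, n}
Component: {a, b, c, d, h, j, l}
There are 3 separate components, so the graph is not connected.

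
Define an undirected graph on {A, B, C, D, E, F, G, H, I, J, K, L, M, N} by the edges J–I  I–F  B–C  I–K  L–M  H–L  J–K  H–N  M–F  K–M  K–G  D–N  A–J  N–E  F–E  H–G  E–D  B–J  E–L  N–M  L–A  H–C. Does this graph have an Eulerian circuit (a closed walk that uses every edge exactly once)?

Degrees: A:2, B:2, C:2, D:2, E:4, F:3, G:2, H:4, I:3, J:4, K:4, L:4, M:4, N:4
F, I have odd degree; an Eulerian circuit needs every degree to be even, so none exists.

No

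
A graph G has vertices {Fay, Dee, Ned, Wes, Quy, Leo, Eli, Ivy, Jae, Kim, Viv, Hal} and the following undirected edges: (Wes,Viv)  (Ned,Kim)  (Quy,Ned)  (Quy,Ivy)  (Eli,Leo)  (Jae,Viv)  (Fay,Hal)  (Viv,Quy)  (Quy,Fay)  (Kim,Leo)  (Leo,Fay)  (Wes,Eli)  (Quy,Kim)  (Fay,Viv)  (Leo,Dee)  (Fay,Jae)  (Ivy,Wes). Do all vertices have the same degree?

Degrees: Fay:5, Dee:1, Ned:2, Wes:3, Quy:5, Leo:4, Eli:2, Ivy:2, Jae:2, Kim:3, Viv:4, Hal:1
Degrees are not all equal (e.g. deg(Dee)=1 but deg(Fay)=5); not regular.

No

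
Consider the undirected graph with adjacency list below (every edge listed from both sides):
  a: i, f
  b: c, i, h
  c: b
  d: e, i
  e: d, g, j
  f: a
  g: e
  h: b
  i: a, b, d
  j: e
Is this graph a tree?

Yes

The graph has 10 vertices and 9 edges.
It is connected with exactly 9 edges, hence acyclic — it is a tree.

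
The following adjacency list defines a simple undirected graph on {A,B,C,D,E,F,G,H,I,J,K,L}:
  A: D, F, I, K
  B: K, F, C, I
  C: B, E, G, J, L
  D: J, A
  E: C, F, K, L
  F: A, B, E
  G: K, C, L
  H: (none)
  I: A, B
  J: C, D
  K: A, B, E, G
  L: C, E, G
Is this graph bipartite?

No

The cycle G-C-L-G has length 3, which is odd, so the graph is not bipartite.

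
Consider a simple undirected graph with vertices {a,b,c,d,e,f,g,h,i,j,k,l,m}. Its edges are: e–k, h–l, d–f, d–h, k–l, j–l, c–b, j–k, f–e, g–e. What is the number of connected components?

5

Component: {a}
Component: {i}
Component: {m}
Component: {b, c}
Component: {d, e, f, g, h, j, k, l}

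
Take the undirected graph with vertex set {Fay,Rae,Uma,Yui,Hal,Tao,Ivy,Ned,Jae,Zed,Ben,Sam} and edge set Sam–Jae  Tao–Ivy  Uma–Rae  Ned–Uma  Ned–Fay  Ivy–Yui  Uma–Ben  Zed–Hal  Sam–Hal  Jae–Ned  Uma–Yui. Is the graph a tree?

|V| = 12, |E| = 11.
It is connected with exactly 11 edges, hence acyclic — it is a tree.

Yes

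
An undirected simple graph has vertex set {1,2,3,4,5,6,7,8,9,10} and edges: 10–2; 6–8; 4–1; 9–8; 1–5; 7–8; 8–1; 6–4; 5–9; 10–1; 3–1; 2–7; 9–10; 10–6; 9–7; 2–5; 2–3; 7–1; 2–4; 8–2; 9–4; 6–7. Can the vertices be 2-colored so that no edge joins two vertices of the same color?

The cycle 7-8-6-7 has length 3, which is odd, so the graph is not bipartite.

No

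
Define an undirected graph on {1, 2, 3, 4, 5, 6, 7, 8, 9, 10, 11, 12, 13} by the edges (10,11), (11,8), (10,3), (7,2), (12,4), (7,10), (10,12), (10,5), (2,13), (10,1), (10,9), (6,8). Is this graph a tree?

|V| = 13, |E| = 12.
Connected and |E| = |V| - 1, which characterizes a tree.

Yes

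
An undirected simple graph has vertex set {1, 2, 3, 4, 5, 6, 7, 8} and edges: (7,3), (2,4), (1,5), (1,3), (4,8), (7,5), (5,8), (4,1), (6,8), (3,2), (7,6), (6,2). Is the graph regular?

Yes

Degrees: 1:3, 2:3, 3:3, 4:3, 5:3, 6:3, 7:3, 8:3
Every vertex has degree 3, so the graph is 3-regular.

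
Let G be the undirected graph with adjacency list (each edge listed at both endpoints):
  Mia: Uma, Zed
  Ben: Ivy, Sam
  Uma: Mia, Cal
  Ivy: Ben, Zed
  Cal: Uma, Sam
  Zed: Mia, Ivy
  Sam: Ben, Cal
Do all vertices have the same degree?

Yes

Degrees: Mia:2, Ben:2, Uma:2, Ivy:2, Cal:2, Zed:2, Sam:2
Every vertex has degree 2, so the graph is 2-regular.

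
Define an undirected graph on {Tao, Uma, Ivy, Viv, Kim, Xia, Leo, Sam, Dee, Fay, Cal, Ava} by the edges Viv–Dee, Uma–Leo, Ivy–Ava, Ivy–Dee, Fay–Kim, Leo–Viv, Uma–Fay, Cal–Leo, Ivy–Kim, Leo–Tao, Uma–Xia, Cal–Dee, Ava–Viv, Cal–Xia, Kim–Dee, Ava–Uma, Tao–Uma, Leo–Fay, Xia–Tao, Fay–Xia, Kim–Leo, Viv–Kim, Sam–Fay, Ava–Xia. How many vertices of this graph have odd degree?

8

Degrees: Tao:3, Uma:5, Ivy:3, Viv:4, Kim:5, Xia:5, Leo:6, Sam:1, Dee:4, Fay:5, Cal:3, Ava:4
Odd-degree vertices: Tao, Uma, Ivy, Kim, Xia, Sam, Fay, Cal.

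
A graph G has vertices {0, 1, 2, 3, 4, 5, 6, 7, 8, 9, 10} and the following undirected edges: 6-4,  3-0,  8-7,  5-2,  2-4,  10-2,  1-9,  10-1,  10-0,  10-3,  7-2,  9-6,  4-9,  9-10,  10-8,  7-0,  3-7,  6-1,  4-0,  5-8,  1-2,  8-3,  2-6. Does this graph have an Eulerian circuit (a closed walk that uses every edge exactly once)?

Degrees: 0:4, 1:4, 2:6, 3:4, 4:4, 5:2, 6:4, 7:4, 8:4, 9:4, 10:6
Every vertex has even degree and the edges form a single connected piece, so an Eulerian circuit exists.

Yes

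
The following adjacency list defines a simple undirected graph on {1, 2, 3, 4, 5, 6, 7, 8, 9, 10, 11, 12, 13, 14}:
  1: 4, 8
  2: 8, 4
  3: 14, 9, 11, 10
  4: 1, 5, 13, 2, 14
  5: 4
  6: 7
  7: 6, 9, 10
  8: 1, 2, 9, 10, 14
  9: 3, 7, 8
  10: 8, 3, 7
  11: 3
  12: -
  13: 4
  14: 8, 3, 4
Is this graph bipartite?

Yes

Partition the vertices as {3, 4, 7, 8, 12} vs {1, 2, 5, 6, 9, 10, 11, 13, 14}. Each listed edge has one endpoint in each part, so the graph is bipartite.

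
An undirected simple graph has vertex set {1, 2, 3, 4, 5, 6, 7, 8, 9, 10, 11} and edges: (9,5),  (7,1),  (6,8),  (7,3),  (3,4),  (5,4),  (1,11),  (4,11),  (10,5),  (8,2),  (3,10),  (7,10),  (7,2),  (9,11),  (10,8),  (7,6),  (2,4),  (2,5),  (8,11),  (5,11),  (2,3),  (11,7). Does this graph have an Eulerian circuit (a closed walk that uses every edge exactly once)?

No

Degrees: 1:2, 2:5, 3:4, 4:4, 5:5, 6:2, 7:6, 8:4, 9:2, 10:4, 11:6
Vertices with odd degree: 2, 5. An Eulerian circuit requires all degrees even.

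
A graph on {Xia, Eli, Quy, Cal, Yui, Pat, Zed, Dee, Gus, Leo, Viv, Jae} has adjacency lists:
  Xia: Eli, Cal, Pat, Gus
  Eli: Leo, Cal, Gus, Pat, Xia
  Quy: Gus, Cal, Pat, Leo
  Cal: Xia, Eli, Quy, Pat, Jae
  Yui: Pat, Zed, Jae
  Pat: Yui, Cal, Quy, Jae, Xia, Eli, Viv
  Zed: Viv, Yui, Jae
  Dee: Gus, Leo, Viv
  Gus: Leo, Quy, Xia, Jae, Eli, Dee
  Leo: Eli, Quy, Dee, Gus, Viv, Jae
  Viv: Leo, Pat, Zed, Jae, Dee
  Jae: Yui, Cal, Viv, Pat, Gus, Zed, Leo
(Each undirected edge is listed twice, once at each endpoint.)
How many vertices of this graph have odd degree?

8

Degrees: Xia:4, Eli:5, Quy:4, Cal:5, Yui:3, Pat:7, Zed:3, Dee:3, Gus:6, Leo:6, Viv:5, Jae:7
Odd-degree vertices: Eli, Cal, Yui, Pat, Zed, Dee, Viv, Jae.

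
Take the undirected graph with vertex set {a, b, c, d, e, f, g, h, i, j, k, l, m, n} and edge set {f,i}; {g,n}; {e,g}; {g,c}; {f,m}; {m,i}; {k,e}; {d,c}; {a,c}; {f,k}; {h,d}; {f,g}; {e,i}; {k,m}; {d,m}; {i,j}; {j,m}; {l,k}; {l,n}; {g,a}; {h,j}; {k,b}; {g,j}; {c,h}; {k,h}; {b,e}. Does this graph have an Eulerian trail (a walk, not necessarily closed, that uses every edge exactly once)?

Yes

Degrees: a:2, b:2, c:4, d:3, e:4, f:4, g:6, h:4, i:4, j:4, k:6, l:2, m:5, n:2
Odd-degree vertices: d, m (2 total).
With 2 odd-degree vertices and all edges in one connected piece, an Eulerian trail exists (from d to m).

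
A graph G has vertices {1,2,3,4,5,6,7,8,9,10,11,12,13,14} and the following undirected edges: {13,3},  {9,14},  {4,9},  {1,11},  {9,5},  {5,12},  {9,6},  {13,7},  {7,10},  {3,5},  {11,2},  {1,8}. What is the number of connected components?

2

Component: {1, 2, 8, 11}
Component: {3, 4, 5, 6, 7, 9, 10, 12, 13, 14}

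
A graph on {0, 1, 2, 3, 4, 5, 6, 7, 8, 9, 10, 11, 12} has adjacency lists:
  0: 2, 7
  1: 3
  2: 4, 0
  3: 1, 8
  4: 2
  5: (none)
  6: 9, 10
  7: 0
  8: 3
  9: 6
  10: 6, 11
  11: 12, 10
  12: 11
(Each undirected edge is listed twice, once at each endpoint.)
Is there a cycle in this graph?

No

The graph has 13 vertices, 9 edges, and 4 connected components.
A forest on 13 vertices with 4 components has exactly 9 edges, which matches — so no cycle.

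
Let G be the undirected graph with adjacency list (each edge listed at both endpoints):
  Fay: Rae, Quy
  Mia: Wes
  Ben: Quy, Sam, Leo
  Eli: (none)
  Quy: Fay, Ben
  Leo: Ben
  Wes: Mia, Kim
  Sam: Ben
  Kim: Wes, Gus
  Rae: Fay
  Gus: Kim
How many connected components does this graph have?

Component: {Eli}
Component: {Mia, Wes, Kim, Gus}
Component: {Fay, Ben, Quy, Leo, Sam, Rae}

3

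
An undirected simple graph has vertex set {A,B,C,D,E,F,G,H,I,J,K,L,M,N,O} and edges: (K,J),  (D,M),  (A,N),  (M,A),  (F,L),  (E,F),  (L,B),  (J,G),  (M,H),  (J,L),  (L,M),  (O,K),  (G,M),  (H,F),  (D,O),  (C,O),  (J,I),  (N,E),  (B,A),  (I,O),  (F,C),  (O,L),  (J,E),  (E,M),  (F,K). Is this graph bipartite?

Yes

Partition the vertices as {B, F, J, M, N, O} vs {A, C, D, E, G, H, I, K, L}. Each listed edge has one endpoint in each part, so the graph is bipartite.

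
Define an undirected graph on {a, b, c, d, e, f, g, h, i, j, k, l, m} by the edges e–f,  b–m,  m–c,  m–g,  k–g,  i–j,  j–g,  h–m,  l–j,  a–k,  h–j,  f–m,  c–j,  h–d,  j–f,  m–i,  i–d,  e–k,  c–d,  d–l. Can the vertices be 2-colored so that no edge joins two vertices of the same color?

No

g-k-e-f-m-g is an odd cycle (length 5), and a bipartite graph can contain only even cycles.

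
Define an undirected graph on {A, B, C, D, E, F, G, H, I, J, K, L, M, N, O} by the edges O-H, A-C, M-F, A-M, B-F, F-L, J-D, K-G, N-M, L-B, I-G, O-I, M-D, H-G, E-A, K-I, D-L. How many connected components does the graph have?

2

Component: {G, H, I, K, O}
Component: {A, B, C, D, E, F, J, L, M, N}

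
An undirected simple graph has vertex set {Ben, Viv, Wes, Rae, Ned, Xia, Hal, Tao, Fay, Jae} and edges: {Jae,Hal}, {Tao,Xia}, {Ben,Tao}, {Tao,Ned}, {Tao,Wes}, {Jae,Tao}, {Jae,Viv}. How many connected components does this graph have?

Component: {Rae}
Component: {Fay}
Component: {Ben, Viv, Wes, Ned, Xia, Hal, Tao, Jae}

3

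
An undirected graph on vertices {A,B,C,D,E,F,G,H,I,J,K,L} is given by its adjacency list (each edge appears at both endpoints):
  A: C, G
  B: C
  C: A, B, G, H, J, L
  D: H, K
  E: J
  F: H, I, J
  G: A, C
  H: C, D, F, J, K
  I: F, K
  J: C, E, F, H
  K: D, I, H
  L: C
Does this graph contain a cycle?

|V| = 12, |E| = 16, number of components = 1.
Since 16 > 12 - 1, a cycle must exist; for instance C-J-H-C.

Yes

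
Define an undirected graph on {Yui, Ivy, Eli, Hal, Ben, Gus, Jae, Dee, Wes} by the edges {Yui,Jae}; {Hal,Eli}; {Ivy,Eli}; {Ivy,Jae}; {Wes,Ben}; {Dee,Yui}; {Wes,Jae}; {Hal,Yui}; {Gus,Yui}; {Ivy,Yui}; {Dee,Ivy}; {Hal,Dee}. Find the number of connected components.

1

Component: {Yui, Ivy, Eli, Hal, Ben, Gus, Jae, Dee, Wes}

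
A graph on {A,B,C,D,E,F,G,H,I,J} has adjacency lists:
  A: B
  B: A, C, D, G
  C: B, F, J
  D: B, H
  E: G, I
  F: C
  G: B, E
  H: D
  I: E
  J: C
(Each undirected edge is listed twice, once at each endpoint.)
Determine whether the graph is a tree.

|V| = 10, |E| = 9.
It is connected with exactly 9 edges, hence acyclic — it is a tree.

Yes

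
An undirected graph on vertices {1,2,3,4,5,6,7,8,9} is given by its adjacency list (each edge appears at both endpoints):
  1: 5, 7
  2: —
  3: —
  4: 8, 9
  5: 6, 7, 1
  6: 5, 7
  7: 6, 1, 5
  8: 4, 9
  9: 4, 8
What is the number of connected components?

Component: {2}
Component: {3}
Component: {4, 8, 9}
Component: {1, 5, 6, 7}

4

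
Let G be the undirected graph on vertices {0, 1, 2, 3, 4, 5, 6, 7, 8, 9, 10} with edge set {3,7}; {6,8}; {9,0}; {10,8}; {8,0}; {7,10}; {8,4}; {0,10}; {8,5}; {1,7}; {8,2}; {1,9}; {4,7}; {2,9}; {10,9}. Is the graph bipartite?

No

The cycle 9-0-10-9 has length 3, which is odd, so the graph is not bipartite.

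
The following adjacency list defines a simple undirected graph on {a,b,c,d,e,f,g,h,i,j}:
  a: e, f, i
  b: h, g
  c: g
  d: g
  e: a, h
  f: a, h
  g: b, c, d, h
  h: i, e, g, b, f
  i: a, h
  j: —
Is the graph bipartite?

No

b-g-h-b is an odd cycle (length 3), and a bipartite graph can contain only even cycles.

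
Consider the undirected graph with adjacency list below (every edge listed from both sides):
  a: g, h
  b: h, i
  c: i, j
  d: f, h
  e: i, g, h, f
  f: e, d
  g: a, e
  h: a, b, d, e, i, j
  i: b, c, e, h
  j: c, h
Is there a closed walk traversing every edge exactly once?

Yes

Degrees: a:2, b:2, c:2, d:2, e:4, f:2, g:2, h:6, i:4, j:2
Every vertex has even degree and the edges form a single connected piece, so an Eulerian circuit exists.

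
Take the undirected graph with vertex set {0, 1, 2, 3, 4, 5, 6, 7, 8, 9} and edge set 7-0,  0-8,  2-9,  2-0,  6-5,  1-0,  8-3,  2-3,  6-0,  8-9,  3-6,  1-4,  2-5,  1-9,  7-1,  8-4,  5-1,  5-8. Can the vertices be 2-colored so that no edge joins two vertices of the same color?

No

The cycle 1-7-0-1 has length 3, which is odd, so the graph is not bipartite.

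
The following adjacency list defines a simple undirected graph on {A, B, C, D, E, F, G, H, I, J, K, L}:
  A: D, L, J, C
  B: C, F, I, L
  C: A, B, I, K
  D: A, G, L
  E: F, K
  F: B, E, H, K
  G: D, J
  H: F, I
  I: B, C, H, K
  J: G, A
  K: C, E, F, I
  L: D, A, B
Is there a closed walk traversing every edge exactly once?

No

Degrees: A:4, B:4, C:4, D:3, E:2, F:4, G:2, H:2, I:4, J:2, K:4, L:3
D, L have odd degree; an Eulerian circuit needs every degree to be even, so none exists.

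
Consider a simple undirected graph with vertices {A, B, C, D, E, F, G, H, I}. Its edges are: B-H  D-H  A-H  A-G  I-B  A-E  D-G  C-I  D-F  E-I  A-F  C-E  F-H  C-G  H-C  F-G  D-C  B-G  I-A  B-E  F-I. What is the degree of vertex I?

5

Neighbors of I: A, B, C, E, F.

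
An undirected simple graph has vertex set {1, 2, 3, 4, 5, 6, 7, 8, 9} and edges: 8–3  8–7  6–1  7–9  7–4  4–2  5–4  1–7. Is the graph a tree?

|V| = 9, |E| = 8.
Connected and |E| = |V| - 1, which characterizes a tree.

Yes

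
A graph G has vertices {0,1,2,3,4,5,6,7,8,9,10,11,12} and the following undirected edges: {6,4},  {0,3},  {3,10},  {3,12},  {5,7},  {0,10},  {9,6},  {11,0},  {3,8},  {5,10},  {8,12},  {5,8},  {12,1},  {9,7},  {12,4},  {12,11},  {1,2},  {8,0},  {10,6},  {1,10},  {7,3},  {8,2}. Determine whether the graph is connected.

Starting from 0 and exploring outward reaches every vertex (0, 8, 10, 3, 11, 12, 5, 2, 6, 1, 7, 4, 9); the graph is connected.

Yes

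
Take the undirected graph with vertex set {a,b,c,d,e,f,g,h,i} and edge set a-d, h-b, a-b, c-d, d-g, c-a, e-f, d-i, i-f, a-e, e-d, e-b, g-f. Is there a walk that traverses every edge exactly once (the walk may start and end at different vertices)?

Degrees: a:4, b:3, c:2, d:5, e:4, f:3, g:2, h:1, i:2
Odd-degree vertices: b, d, f, h (4 total).
With 4 odd-degree vertices (more than two), no single trail can use every edge.

No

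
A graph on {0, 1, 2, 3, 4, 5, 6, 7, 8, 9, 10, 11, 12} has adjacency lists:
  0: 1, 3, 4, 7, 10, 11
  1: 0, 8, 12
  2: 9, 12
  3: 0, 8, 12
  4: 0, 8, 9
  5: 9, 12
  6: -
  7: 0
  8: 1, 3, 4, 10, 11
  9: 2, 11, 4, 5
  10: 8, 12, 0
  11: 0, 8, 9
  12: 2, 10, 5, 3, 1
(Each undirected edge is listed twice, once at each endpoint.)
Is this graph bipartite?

Yes

A valid 2-coloring puts {1, 2, 3, 4, 5, 6, 7, 10, 11} on one side and {0, 8, 9, 12} on the other; every edge crosses between the two sides.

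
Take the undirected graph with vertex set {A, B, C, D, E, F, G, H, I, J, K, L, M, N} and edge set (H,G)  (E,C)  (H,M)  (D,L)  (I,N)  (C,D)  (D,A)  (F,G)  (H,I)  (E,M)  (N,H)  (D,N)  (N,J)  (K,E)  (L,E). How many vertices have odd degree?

4

Degrees: A:1, B:0, C:2, D:4, E:4, F:1, G:2, H:4, I:2, J:1, K:1, L:2, M:2, N:4
Odd-degree vertices: A, F, J, K.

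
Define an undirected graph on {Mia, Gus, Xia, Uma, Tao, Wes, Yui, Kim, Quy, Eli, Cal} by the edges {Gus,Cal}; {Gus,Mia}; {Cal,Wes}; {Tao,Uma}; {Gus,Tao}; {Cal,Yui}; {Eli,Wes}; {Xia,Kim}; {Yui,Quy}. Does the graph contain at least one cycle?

|V| = 11, |E| = 9, number of components = 2.
A forest on 11 vertices with 2 components has exactly 9 edges, which matches — so no cycle.

No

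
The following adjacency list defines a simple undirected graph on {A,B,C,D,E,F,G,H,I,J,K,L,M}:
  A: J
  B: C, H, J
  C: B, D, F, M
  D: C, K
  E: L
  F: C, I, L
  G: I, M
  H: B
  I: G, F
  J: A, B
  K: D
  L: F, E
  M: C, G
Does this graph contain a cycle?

Yes

The graph has 13 vertices, 13 edges, and 1 connected component.
Since 13 > 13 - 1, a cycle must exist; for instance C-F-I-G-M-C.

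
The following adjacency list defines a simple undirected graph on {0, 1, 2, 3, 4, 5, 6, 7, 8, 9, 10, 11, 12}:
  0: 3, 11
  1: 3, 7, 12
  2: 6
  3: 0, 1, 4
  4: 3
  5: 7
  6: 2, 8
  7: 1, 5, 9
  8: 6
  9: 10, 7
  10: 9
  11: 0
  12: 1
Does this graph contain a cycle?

No

The graph has 13 vertices, 11 edges, and 2 connected components.
Since 11 = 13 - 2, the graph is a forest and contains no cycle.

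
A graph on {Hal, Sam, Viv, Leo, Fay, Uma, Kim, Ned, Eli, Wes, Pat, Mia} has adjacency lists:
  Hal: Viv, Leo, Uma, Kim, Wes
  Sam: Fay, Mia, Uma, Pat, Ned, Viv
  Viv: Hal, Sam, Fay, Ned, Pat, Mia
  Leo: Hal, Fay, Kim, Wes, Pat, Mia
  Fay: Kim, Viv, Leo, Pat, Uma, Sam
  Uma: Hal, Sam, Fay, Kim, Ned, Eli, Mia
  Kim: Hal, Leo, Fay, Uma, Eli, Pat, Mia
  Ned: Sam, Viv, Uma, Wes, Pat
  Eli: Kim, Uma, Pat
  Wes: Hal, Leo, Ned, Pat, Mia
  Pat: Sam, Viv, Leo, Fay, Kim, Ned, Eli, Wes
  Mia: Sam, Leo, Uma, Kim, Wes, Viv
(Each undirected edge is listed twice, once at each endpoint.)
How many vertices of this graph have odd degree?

Degrees: Hal:5, Sam:6, Viv:6, Leo:6, Fay:6, Uma:7, Kim:7, Ned:5, Eli:3, Wes:5, Pat:8, Mia:6
Odd-degree vertices: Hal, Uma, Kim, Ned, Eli, Wes.

6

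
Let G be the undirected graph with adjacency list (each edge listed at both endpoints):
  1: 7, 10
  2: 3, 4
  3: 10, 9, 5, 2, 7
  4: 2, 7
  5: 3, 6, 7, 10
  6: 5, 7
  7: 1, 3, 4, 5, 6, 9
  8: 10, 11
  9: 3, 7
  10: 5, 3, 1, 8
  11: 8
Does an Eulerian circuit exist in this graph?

Degrees: 1:2, 2:2, 3:5, 4:2, 5:4, 6:2, 7:6, 8:2, 9:2, 10:4, 11:1
3, 11 have odd degree; an Eulerian circuit needs every degree to be even, so none exists.

No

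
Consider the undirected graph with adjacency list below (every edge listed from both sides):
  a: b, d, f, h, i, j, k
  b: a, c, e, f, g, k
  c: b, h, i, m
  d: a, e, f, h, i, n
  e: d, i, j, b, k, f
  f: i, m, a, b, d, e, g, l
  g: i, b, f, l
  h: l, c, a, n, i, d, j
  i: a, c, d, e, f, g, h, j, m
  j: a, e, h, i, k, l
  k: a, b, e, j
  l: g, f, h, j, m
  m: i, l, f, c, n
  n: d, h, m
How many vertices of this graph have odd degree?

Degrees: a:7, b:6, c:4, d:6, e:6, f:8, g:4, h:7, i:9, j:6, k:4, l:5, m:5, n:3
Odd-degree vertices: a, h, i, l, m, n.

6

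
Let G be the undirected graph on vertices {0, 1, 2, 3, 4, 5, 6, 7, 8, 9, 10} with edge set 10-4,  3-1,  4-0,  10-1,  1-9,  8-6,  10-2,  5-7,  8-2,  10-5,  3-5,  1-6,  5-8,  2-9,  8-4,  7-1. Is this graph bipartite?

No

The cycle 1-6-8-5-10-1 has length 5, which is odd, so the graph is not bipartite.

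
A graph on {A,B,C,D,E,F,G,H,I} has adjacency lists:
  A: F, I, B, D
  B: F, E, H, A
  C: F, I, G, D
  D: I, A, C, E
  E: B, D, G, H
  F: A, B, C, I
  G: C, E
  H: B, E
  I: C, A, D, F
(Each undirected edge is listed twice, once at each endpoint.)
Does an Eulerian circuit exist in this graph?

Degrees: A:4, B:4, C:4, D:4, E:4, F:4, G:2, H:2, I:4
Every vertex has even degree and the edges form a single connected piece, so an Eulerian circuit exists.

Yes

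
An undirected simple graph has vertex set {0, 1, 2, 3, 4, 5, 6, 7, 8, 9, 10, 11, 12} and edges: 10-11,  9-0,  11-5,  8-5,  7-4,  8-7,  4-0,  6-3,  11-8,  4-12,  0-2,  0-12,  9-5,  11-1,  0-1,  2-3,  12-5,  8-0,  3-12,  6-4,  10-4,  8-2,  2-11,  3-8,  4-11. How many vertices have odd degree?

0

Degrees: 0:6, 1:2, 2:4, 3:4, 4:6, 5:4, 6:2, 7:2, 8:6, 9:2, 10:2, 11:6, 12:4
Odd-degree vertices: none.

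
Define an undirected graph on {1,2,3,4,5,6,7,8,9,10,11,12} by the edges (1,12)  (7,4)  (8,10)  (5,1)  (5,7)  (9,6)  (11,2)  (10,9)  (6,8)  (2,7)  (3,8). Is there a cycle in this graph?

|V| = 12, |E| = 11, number of components = 2.
One cycle is 8-10-9-6-8.

Yes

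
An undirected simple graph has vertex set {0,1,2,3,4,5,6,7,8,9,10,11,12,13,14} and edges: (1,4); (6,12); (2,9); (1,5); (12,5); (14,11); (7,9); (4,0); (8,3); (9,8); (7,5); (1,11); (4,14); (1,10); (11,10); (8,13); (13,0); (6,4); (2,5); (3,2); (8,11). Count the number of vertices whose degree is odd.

Degrees: 0:2, 1:4, 2:3, 3:2, 4:4, 5:4, 6:2, 7:2, 8:4, 9:3, 10:2, 11:4, 12:2, 13:2, 14:2
Odd-degree vertices: 2, 9.

2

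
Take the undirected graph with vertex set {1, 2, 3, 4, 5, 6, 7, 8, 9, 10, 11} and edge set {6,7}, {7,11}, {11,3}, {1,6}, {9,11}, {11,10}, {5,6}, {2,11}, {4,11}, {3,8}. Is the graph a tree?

|V| = 11, |E| = 10.
It is connected with exactly 10 edges, hence acyclic — it is a tree.

Yes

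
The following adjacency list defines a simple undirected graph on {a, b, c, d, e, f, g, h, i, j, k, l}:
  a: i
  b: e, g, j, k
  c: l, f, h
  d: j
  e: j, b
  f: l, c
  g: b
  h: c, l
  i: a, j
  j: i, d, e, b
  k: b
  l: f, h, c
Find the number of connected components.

2

Component: {c, f, h, l}
Component: {a, b, d, e, g, i, j, k}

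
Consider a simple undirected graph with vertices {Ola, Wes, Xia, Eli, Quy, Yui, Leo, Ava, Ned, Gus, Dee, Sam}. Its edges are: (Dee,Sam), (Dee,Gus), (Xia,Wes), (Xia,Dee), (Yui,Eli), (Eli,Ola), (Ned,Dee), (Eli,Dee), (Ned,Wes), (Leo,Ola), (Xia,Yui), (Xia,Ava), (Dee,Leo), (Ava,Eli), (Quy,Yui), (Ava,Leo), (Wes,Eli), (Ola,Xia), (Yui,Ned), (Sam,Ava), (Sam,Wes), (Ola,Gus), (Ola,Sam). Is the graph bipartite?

Partition the vertices as {Xia, Eli, Quy, Leo, Ned, Gus, Sam} vs {Ola, Wes, Yui, Ava, Dee}. Each listed edge has one endpoint in each part, so the graph is bipartite.

Yes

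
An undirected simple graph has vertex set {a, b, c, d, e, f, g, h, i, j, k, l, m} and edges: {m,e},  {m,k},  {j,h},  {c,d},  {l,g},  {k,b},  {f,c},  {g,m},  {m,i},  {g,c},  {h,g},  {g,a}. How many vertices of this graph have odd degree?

10

Degrees: a:1, b:1, c:3, d:1, e:1, f:1, g:5, h:2, i:1, j:1, k:2, l:1, m:4
Odd-degree vertices: a, b, c, d, e, f, g, i, j, l.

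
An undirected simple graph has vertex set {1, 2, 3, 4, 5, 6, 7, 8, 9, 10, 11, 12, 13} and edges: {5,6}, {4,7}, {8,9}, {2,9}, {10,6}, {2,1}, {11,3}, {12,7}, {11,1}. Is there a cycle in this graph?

No

|V| = 13, |E| = 9, number of components = 4.
A forest on 13 vertices with 4 components has exactly 9 edges, which matches — so no cycle.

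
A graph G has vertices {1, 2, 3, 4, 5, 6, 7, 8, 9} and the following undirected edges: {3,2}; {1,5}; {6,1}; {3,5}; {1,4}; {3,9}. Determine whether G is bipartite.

Color {2, 4, 5, 6, 7, 8, 9} black and {1, 3} white. No edge joins two same-colored vertices, so the graph is bipartite.

Yes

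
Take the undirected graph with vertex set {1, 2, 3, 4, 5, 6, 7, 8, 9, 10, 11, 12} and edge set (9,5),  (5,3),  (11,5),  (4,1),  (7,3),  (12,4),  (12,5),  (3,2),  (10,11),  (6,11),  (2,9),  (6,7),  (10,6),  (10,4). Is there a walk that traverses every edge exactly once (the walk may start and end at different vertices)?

Degrees: 1:1, 2:2, 3:3, 4:3, 5:4, 6:3, 7:2, 8:0, 9:2, 10:3, 11:3, 12:2
Odd-degree vertices: 1, 3, 4, 6, 10, 11 (6 total).
With 6 odd-degree vertices (more than two), no single trail can use every edge.

No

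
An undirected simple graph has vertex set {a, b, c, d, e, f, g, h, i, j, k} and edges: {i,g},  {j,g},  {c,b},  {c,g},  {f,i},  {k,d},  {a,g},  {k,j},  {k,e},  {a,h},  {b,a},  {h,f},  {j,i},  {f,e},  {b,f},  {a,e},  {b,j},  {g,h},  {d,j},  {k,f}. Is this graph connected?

Starting from a and exploring outward reaches every vertex (a, g, e, b, h, j, c, i, f, k, d); the graph is connected.

Yes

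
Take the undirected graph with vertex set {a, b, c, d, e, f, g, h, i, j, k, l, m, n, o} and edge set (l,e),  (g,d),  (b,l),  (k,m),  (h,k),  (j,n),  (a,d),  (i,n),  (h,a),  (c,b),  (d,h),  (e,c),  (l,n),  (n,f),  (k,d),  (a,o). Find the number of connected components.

Component: {a, d, g, h, k, m, o}
Component: {b, c, e, f, i, j, l, n}

2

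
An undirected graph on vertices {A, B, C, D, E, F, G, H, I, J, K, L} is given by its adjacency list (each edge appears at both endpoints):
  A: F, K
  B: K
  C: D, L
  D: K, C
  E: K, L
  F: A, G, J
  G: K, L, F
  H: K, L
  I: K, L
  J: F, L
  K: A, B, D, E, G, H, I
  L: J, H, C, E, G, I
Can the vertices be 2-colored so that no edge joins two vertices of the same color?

No

The cycle C-D-K-I-L-C has length 5, which is odd, so the graph is not bipartite.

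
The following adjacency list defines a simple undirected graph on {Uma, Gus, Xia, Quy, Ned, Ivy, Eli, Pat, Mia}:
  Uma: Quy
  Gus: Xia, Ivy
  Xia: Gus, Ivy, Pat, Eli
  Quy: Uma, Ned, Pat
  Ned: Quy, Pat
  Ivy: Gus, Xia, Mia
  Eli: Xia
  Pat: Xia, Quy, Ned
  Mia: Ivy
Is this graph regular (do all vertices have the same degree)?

Degrees: Uma:1, Gus:2, Xia:4, Quy:3, Ned:2, Ivy:3, Eli:1, Pat:3, Mia:1
Degrees are not all equal (e.g. deg(Uma)=1 but deg(Xia)=4); not regular.

No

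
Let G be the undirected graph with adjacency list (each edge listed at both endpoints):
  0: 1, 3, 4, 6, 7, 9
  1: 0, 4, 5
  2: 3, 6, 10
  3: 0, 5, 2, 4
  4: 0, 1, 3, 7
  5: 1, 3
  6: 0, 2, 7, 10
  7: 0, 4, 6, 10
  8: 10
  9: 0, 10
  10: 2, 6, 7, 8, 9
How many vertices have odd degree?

4

Degrees: 0:6, 1:3, 2:3, 3:4, 4:4, 5:2, 6:4, 7:4, 8:1, 9:2, 10:5
Odd-degree vertices: 1, 2, 8, 10.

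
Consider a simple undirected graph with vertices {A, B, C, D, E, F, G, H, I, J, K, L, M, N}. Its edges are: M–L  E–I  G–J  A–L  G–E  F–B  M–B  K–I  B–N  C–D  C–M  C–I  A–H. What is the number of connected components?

1

Component: {A, B, C, D, E, F, G, H, I, J, K, L, M, N}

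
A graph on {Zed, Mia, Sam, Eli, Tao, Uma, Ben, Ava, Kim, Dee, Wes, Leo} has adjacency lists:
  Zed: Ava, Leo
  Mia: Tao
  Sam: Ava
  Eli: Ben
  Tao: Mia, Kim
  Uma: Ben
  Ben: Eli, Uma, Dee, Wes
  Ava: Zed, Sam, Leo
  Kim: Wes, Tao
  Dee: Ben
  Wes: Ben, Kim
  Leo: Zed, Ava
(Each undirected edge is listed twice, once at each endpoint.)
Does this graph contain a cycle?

|V| = 12, |E| = 11, number of components = 2.
Since 11 > 12 - 2, a cycle must exist; for instance Zed-Ava-Leo-Zed.

Yes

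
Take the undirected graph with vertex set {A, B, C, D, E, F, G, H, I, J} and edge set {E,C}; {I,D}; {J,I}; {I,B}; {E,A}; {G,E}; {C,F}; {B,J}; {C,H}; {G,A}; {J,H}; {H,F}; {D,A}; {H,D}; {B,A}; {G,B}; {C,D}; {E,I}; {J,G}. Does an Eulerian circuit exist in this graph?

Degrees: A:4, B:4, C:4, D:4, E:4, F:2, G:4, H:4, I:4, J:4
All degrees are even and the non-isolated vertices are connected — an Eulerian circuit exists.

Yes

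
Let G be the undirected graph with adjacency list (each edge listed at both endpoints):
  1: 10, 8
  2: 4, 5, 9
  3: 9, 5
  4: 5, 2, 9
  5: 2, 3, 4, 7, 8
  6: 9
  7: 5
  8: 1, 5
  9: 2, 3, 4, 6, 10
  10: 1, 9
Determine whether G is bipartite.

No

The cycle 2-4-9-2 has length 3, which is odd, so the graph is not bipartite.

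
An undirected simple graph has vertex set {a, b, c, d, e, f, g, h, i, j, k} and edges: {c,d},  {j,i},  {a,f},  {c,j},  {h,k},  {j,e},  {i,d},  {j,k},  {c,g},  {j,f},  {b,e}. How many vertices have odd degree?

6

Degrees: a:1, b:1, c:3, d:2, e:2, f:2, g:1, h:1, i:2, j:5, k:2
Odd-degree vertices: a, b, c, g, h, j.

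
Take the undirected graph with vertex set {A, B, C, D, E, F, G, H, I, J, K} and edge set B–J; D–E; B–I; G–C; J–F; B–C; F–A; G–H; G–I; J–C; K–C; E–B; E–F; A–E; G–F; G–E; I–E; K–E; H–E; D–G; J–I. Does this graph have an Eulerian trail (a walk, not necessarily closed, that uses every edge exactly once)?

Degrees: A:2, B:4, C:4, D:2, E:8, F:4, G:6, H:2, I:4, J:4, K:2
Odd-degree vertices: none (0 total).
The non-isolated vertices are connected and exactly 0 have odd degree, so an Eulerian trail exists.

Yes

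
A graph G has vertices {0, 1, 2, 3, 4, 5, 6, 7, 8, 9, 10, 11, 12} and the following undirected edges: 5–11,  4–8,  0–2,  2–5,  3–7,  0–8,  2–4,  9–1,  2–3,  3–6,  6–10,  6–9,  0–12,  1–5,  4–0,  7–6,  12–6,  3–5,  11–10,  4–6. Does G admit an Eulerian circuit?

Degrees: 0:4, 1:2, 2:4, 3:4, 4:4, 5:4, 6:6, 7:2, 8:2, 9:2, 10:2, 11:2, 12:2
All degrees are even and the non-isolated vertices are connected — an Eulerian circuit exists.

Yes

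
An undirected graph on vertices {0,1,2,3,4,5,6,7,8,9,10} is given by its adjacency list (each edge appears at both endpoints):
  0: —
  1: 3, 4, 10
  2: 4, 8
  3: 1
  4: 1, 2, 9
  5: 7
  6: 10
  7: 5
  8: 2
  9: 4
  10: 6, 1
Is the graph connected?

Component: {0}
Component: {5, 7}
Component: {1, 2, 3, 4, 6, 8, 9, 10}
There are 3 separate components, so the graph is not connected.

No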